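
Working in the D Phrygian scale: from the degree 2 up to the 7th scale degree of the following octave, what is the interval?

major 13th

Spelling the D Phrygian scale: D Eb F G A Bb C.
That puts Eb below C.
Eb up to C spans 13 letter names and 21 semitones — a major thirteenth.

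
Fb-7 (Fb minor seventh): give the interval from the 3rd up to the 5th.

Fb minor seventh is spelled Fb–Abb–Cb–Ebb.
That puts Abb below Cb.
From Abb to Cb is 4 semitones, exactly the major third.

M3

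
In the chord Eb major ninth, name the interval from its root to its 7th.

major seventh

Spelling the chord: Eb G Bb D F.
The root is Eb and the 7th is D.
From Eb to D is 11 semitones, exactly the major seventh.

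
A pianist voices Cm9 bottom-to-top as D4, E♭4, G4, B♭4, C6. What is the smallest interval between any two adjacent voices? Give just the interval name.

Adjacent intervals: D4→E♭4 = minor second; E♭4→G4 = major third; G4→B♭4 = minor third; B♭4→C6 = major ninth.
The smallest is D4 to E♭4, a minor second (1 semitone).

minor 2nd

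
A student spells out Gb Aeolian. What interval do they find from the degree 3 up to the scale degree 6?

The scale runs Gb Ab Bbb Cb Db Ebb Fb.
The degree 3 is Bbb and the 6th scale degree is Ebb.
Counting 4 letters and 5 half steps from Bbb gives a perfect fourth.

perfect 4th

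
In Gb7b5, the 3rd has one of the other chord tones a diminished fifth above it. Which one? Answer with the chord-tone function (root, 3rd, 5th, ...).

Gb7b5 (Gb dominant seventh flat five): Gb–Bb–Dbb–Fb.
The 3rd is Bb. A diminished fifth above Bb is Fb.
Fb is the chord's 7th.

7th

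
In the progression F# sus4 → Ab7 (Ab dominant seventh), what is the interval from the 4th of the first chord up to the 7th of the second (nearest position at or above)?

The 4th of F# sus4 is B; the 7th of Ab7 (Ab dominant seventh) is Gb.
6 letter names make it a sixth; at 7 semitones (a whole step narrower than major) the quality is diminished.

diminished sixth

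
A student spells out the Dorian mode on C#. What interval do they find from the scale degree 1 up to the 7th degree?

Spelling the Dorian mode on C#: C# D# E F# G# A# B.
The scale degree 1 is C# and the 7th degree is B.
7 letter names make it a seventh; at 10 semitones (a half step narrower than major) the quality is minor.

minor seventh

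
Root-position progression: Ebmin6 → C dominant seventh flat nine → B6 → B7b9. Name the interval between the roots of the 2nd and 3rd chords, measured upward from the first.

major 7th

The roots are C and B.
Counting 7 letters and 11 half steps from C gives a major seventh.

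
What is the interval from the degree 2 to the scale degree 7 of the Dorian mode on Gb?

The scale runs Gb Ab Bbb Cb Db Eb Fb.
So we need the interval from Ab up to Fb.
Ab up to Fb is 8 semitones, a half step narrower than a major sixth, so the interval is minor.

minor 6th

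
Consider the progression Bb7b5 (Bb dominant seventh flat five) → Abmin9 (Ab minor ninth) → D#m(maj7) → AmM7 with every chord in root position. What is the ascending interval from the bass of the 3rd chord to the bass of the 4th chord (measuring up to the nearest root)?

diminished fifth

The roots are D# and A.
From D# to A: 6 semitones over a fifth = diminished.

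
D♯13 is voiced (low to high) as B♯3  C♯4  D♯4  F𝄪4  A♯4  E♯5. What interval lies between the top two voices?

Those voices are A♯4 and E♯5.
A♯ up to E♯ spans 5 letter names and 7 semitones — a perfect fifth.

perfect fifth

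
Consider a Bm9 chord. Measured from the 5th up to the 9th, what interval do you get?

perfect fifth

The chord tones of Bm9 (B minor ninth) are B–D–F#–A–C#.
The 5th is F# and the 9th is C#.
From F# to C# is 7 semitones, exactly the perfect fifth.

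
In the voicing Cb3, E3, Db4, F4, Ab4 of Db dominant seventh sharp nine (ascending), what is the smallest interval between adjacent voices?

minor 3rd

Adjacent intervals: Cb3→E3 = augmented third; E3→Db4 = diminished seventh; Db4→F4 = major third; F4→Ab4 = minor third.
The smallest is F4 to Ab4, a minor third (3 semitones).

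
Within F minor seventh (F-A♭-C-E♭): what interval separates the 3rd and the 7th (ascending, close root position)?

perfect 5th

The 3rd is A♭ and the 7th is E♭.
Counting 5 letters and 7 half steps from A♭ gives a perfect fifth.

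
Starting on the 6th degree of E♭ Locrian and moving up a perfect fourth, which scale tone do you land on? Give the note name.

The scale is E♭ F♭ G♭ A♭ B𝄫 C♭ D♭.
The 6th degree is C♭; a perfect fourth above that is F♭ — scale degree 2.

Fb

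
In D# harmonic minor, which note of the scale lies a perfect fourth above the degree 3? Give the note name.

The scale is D# E# F# G# A# B C##.
The degree 3 is F#; a perfect fourth above that is B — scale degree 6.

B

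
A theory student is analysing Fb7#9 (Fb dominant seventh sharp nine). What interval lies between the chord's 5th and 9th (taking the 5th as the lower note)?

Fb7#9: Fb, Ab, Cb, Ebb, G.
That puts Cb below G.
From Cb to G: 8 semitones over a fifth = augmented.

augmented 5th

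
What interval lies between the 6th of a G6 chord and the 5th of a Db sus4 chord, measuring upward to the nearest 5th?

diminished fourth

G6 has E as its 6th, and Db sus4 has Ab as its 5th.
E up to Ab is 4 semitones, a half step narrower than a perfect fourth, so the interval is diminished.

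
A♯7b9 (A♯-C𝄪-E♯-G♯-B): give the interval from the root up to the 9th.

Root = A♯; 9th = B.
From A♯ to B: 13 semitones over a ninth = minor.

minor ninth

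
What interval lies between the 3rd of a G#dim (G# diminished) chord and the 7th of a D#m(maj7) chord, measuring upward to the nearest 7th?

G#dim (G# diminished) has B as its 3rd, and D#m(maj7) has C## as its 7th.
B up to C## is 3 semitones, a half step wider than a major second, so the interval is augmented.

augmented second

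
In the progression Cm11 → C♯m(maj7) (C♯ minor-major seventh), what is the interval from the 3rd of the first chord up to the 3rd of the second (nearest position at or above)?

augmented unison

The 3rd of Cm11 is E♭; the 3rd of C♯m(maj7) (C♯ minor-major seventh) is E.
1 letter names make it a unison; at 1 semitone (a half step wider than perfect) the quality is augmented.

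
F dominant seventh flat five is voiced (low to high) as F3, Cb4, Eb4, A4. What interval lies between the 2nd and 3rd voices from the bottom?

Those voices are Cb4 and Eb4.
Counting 3 letters and 4 half steps from Cb gives a major third.

M3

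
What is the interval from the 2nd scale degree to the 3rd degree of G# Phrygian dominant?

Spelling G# Phrygian dominant: G# A B# C# D# E F#.
2nd scale degree = A; degree 3 = B#.
2 letter names make it a second; at 3 semitones (a half step wider than major) the quality is augmented.

augmented 2nd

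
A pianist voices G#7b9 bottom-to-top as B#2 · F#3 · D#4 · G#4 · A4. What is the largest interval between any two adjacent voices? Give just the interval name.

Adjacent intervals: B#2→F#3 = diminished fifth; F#3→D#4 = major sixth; D#4→G#4 = perfect fourth; G#4→A4 = minor second.
The largest is F#3 to D#4, a major sixth (9 semitones).

M6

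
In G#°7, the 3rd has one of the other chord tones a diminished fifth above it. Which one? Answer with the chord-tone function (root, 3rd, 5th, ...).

G# diminished seventh: G# B D F.
The 3rd is B. A diminished fifth above B is F.
F is the chord's 7th.

7th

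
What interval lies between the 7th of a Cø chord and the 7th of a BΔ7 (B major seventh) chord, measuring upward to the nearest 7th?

Cø has Bb as its 7th, and BΔ7 (B major seventh) has A# as its 7th.
7 letter names make it a seventh; at 12 semitones (a half step wider than major) the quality is augmented.

A7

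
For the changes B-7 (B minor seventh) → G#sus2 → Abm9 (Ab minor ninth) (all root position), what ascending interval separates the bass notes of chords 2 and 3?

diminished second

The roots are G# and Ab.
From G# to Ab: 0 semitones over a second = diminished.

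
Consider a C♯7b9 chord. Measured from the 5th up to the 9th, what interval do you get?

The chord tones of C♯7b9 are C♯–E♯–G♯–B–D.
The 5th is G♯ and the 9th is D.
From G♯ to D: 6 semitones over a fifth = diminished.

d5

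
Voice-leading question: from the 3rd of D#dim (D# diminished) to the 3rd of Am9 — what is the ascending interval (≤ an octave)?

The 3rd of D#dim (D# diminished) is F#; the 3rd of Am9 is C.
From F# to C: 6 semitones over a fifth = diminished.

d5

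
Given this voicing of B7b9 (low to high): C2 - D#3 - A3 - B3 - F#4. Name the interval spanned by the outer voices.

The outer voices are C2 and F#4.
From C to F#: 30 semitones over a 18th = augmented.

augmented 18th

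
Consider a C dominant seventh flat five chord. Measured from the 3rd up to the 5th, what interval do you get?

diminished third

C7b5 (C dominant seventh flat five) is spelled C–E–Gb–Bb.
The 3rd is E and the 5th is Gb.
From E to Gb: 2 semitones over a third = diminished.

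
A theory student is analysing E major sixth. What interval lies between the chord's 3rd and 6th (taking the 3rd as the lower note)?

The chord tones of E6 (E major sixth) are E, G#, B, C#.
So we need the interval from G# up to C#.
G# up to C# spans 4 letter names and 5 semitones — a perfect fourth.

perfect fourth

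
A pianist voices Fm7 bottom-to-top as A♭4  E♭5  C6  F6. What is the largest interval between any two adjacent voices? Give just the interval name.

M6

Adjacent intervals: A♭4→E♭5 = perfect fifth; E♭5→C6 = major sixth; C6→F6 = perfect fourth.
The largest is E♭5 to C6, a major sixth (9 semitones).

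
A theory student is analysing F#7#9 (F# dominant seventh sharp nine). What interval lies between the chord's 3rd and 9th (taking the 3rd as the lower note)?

The chord tones of F# dominant seventh sharp nine are F#, A#, C#, E, G##.
That puts A# below G##.
A# up to G## spans 7 letter names and 11 semitones — a major seventh.

major 7th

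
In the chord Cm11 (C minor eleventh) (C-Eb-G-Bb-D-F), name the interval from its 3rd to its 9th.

3rd = Eb; 9th = D.
From Eb to D is 11 semitones, exactly the major seventh.

major 7th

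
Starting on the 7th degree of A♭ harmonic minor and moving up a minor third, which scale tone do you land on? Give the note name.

The scale is A♭ B♭ C♭ D♭ E♭ F♭ G.
The 7th degree is G; a minor third above that is B♭ — scale degree 2.

Bb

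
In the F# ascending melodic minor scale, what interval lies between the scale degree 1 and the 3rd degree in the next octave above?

minor tenth

F# melodic minor: F# G# A B C# D# E#.
That puts F# below A.
10 letter names make it a tenth; at 15 semitones (a half step narrower than major) the quality is minor.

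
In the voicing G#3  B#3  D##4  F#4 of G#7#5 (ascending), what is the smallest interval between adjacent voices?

diminished third

Adjacent intervals: G#3→B#3 = major third; B#3→D##4 = major third; D##4→F#4 = diminished third.
The smallest is D##4 to F#4, a diminished third (2 semitones).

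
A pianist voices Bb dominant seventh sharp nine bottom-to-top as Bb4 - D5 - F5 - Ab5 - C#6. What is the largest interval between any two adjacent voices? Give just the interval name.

augmented third

Adjacent intervals: Bb4→D5 = major third; D5→F5 = minor third; F5→Ab5 = minor third; Ab5→C#6 = augmented third.
The largest is Ab5 to C#6, an augmented third (5 semitones).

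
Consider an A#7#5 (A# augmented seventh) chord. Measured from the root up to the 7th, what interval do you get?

m7

A#7#5 is spelled A#–C##–E##–G#.
The root is A# and the 7th is G#.
A# up to G# is 10 semitones, a half step narrower than a major seventh, so the interval is minor.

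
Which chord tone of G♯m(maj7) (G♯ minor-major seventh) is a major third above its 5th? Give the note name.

G♯m(maj7) (G♯ minor-major seventh) is spelled G♯–B–D♯–F𝄪.
The 5th is D♯. A major third above D♯ is F𝄪.
F𝄪 is the chord's 7th.

F##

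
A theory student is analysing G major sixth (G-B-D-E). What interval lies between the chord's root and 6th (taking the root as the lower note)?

The root is G and the 6th is E.
From G to E is 9 semitones, exactly the major sixth.

major sixth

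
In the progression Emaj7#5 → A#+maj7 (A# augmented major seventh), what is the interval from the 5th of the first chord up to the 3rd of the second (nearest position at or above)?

The 5th of Emaj7#5 is B#; the 3rd of A#+maj7 (A# augmented major seventh) is C##.
From B# to C## is 2 semitones, exactly the major second.

M2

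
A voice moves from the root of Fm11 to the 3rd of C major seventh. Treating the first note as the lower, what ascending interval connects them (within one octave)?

The root of Fm11 is F; the 3rd of C major seventh is E.
Counting 7 letters and 11 half steps from F gives a major seventh.

major seventh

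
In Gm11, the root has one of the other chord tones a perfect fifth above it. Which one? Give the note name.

The chord tones of Gm11 (G minor eleventh) are G, Bb, D, F, A, C.
The root is G. A perfect fifth above G is D.
D is the chord's 5th.

D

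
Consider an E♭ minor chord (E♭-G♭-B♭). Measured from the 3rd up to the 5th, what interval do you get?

3rd = G♭; 5th = B♭.
From G♭ to B♭ is 4 semitones, exactly the major third.

major 3rd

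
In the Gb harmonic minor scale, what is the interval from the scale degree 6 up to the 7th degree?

augmented second

Spelling the Gb harmonic minor scale: Gb Ab Bbb Cb Db Ebb F.
That puts Ebb below F.
Ebb up to F is 3 semitones, a half step wider than a major second, so the interval is augmented.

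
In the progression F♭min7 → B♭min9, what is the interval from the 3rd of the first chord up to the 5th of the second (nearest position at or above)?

A6

F♭min7 has A𝄫 as its 3rd, and B♭min9 has F as its 5th.
6 letter names make it a sixth; at 10 semitones (a half step wider than major) the quality is augmented.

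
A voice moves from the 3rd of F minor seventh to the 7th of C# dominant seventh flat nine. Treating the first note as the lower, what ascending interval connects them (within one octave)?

The 3rd of F minor seventh is Ab; the 7th of C# dominant seventh flat nine is B.
Ab up to B is 3 semitones, a half step wider than a major second, so the interval is augmented.

augmented second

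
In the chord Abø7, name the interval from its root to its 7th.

minor 7th

The chord tones of Ab half-diminished seventh are Ab, Cb, Ebb, Gb.
The root is Ab and the 7th is Gb.
7 letter names make it a seventh; at 10 semitones (a half step narrower than major) the quality is minor.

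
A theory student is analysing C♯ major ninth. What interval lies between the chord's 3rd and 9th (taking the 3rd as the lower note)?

Spelling the chord: C♯-E♯-G♯-B♯-D♯.
The 3rd is E♯ and the 9th is D♯.
7 letter names make it a seventh; at 10 semitones (a half step narrower than major) the quality is minor.

minor 7th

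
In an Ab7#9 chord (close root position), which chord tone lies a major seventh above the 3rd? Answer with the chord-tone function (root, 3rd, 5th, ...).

Spelling the chord: Ab, C, Eb, Gb, B.
The 3rd is C. A major seventh above C is B.
B is the chord's 9th.

9th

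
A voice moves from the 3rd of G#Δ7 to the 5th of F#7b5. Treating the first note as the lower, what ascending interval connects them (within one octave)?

diminished 2nd

G#Δ7 has B# as its 3rd, and F#7b5 has C as its 5th.
From B# to C: 0 semitones over a second = diminished.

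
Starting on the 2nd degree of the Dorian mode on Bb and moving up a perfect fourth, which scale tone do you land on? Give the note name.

F

The scale is Bb C Db Eb F G Ab.
The 2nd degree is C; a perfect fourth above that is F — scale degree 5.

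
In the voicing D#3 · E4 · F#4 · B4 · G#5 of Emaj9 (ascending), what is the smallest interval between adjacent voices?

Adjacent intervals: D#3→E4 = minor ninth; E4→F#4 = major second; F#4→B4 = perfect fourth; B4→G#5 = major sixth.
The smallest is E4 to F#4, a major second (2 semitones).

major second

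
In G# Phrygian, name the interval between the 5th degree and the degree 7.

minor third

G# phrygian: G# A B C# D# E F#.
The 5th degree is D# and the 7th scale degree is F#.
D# up to F# is 3 semitones, a half step narrower than a major third, so the interval is minor.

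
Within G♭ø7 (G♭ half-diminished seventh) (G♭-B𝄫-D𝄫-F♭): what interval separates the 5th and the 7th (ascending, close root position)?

major 3rd

5th = D𝄫; 7th = F♭.
D𝄫 up to F♭ spans 3 letter names and 4 semitones — a major third.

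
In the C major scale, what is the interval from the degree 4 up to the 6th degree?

C major: C D E F G A B.
So we need the interval from F up to A.
From F to A is 4 semitones, exactly the major third.

major 3rd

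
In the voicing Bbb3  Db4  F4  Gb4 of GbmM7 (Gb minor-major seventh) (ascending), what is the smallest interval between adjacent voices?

Adjacent intervals: Bbb3→Db4 = major third; Db4→F4 = major third; F4→Gb4 = minor second.
The smallest is F4 to Gb4, a minor second (1 semitone).

minor second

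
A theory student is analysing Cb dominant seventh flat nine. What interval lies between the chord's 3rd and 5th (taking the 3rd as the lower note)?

Cb7b9: Cb-Eb-Gb-Bbb-Dbb.
The 3rd is Eb and the 5th is Gb.
From Eb to Gb: 3 semitones over a third = minor.

minor third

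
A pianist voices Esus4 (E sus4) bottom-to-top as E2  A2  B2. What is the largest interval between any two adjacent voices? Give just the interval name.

Adjacent intervals: E2→A2 = perfect fourth; A2→B2 = major second.
The largest is E2 to A2, a perfect fourth (5 semitones).

perfect 4th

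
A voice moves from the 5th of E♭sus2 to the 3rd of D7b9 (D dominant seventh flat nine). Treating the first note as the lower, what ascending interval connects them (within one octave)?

augmented 5th

The 5th of E♭sus2 is B♭; the 3rd of D7b9 (D dominant seventh flat nine) is F♯.
From B♭ to F♯: 8 semitones over a fifth = augmented.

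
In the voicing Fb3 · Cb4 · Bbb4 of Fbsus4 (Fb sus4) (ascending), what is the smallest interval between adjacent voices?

Adjacent intervals: Fb3→Cb4 = perfect fifth; Cb4→Bbb4 = minor seventh.
The smallest is Fb3 to Cb4, a perfect fifth (7 semitones).

perfect fifth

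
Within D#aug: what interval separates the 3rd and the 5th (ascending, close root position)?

The chord tones of D#aug (D# augmented) are D# F## A##.
That puts F## below A##.
Counting 3 letters and 4 half steps from F## gives a major third.

major third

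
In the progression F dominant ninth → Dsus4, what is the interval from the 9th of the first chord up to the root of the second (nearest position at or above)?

The 9th of F dominant ninth is G; the root of Dsus4 is D.
From G to D is 7 semitones, exactly the perfect fifth.

perfect fifth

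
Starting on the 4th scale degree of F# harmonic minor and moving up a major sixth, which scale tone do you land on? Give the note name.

The scale is F# G# A B C# D E#.
The 4th scale degree is B; a major sixth above that is G# — scale degree 2.

G#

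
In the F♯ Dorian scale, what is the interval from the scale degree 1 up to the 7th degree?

Spelling the F♯ Dorian scale: F♯ G♯ A B C♯ D♯ E.
Scale degree 1 = F♯; scale degree 7 = E.
7 letter names make it a seventh; at 10 semitones (a half step narrower than major) the quality is minor.

m7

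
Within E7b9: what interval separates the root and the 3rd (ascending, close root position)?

major 3rd

E7b9: E–G♯–B–D–F.
Root = E; 3rd = G♯.
From E to G♯ is 4 semitones, exactly the major third.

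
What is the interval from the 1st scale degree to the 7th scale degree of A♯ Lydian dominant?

Spelling A♯ Lydian dominant: A♯ B♯ C𝄪 D𝄪 E♯ F𝄪 G♯.
1st scale degree = A♯; degree 7 = G♯.
A♯ up to G♯ is 10 semitones, a half step narrower than a major seventh, so the interval is minor.

minor seventh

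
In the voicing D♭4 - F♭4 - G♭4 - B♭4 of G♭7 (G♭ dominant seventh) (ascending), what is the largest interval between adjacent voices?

Adjacent intervals: D♭4→F♭4 = minor third; F♭4→G♭4 = major second; G♭4→B♭4 = major third.
The largest is G♭4 to B♭4, a major third (4 semitones).

major third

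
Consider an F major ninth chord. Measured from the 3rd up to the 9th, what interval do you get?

minor 7th

The chord tones of Fmaj9 are F A C E G.
3rd = A; 9th = G.
A up to G is 10 semitones, a half step narrower than a major seventh, so the interval is minor.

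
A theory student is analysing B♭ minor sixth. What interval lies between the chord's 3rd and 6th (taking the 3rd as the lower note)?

augmented 4th

The chord tones of B♭m6 (B♭ minor sixth) are B♭–D♭–F–G.
3rd = D♭; 6th = G.
4 letter names make it a fourth; at 6 semitones (a half step wider than perfect) the quality is augmented.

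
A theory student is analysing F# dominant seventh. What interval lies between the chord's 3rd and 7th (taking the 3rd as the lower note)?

diminished fifth

The chord tones of F#7 (F# dominant seventh) are F#, A#, C#, E.
The 3rd is A# and the 7th is E.
5 letter names make it a fifth; at 6 semitones (a half step narrower than perfect) the quality is diminished.
That tritone between 3rd and 7th is what gives the dominant seventh its pull toward resolution.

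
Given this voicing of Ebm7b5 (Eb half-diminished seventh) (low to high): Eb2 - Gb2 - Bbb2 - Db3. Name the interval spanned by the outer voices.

The outer voices are Eb2 and Db3.
From Eb to Db: 10 semitones over a seventh = minor.

minor seventh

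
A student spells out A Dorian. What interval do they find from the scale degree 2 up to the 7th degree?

Spelling A Dorian: A B C D E F♯ G.
That puts B below G.
6 letter names make it a sixth; at 8 semitones (a half step narrower than major) the quality is minor.

minor sixth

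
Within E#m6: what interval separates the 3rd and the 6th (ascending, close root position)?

augmented 4th

Spelling the chord: E#-G#-B#-C##.
3rd = G#; 6th = C##.
4 letter names make it a fourth; at 6 semitones (a half step wider than perfect) the quality is augmented.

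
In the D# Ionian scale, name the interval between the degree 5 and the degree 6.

major second

D# major: D# E# F## G# A# B# C##.
That puts A# below B#.
From A# to B# is 2 semitones, exactly the major second.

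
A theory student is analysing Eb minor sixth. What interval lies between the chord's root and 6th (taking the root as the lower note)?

major 6th

Eb minor sixth: Eb-Gb-Bb-C.
So we need the interval from Eb up to C.
Counting 6 letters and 9 half steps from Eb gives a major sixth.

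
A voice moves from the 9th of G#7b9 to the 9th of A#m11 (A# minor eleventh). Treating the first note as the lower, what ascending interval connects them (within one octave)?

A2

The 9th of G#7b9 is A; the 9th of A#m11 (A# minor eleventh) is B#.
2 letter names make it a second; at 3 semitones (a half step wider than major) the quality is augmented.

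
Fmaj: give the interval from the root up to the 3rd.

major third

Spelling the chord: F–A–C.
Root = F; 3rd = A.
F up to A spans 3 letter names and 4 semitones — a major third.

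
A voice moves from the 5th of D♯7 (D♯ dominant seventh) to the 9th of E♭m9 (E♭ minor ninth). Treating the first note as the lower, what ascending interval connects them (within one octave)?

The 5th of D♯7 (D♯ dominant seventh) is A♯; the 9th of E♭m9 (E♭ minor ninth) is F.
6 letter names make it a sixth; at 7 semitones (a whole step narrower than major) the quality is diminished.

diminished sixth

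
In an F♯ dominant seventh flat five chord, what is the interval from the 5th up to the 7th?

major third

F♯7b5 (F♯ dominant seventh flat five): F♯ A♯ C E.
5th = C; 7th = E.
Counting 3 letters and 4 half steps from C gives a major third.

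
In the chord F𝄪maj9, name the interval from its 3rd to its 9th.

The chord tones of F𝄪maj9 (F𝄪 major ninth) are F𝄪, A𝄪, C𝄪, E𝄪, G𝄪.
The 3rd is A𝄪 and the 9th is G𝄪.
7 letter names make it a seventh; at 10 semitones (a half step narrower than major) the quality is minor.

minor seventh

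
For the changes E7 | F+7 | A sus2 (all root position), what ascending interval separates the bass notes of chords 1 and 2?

minor second

The roots are E and F.
From E to F: 1 semitone over a second = minor.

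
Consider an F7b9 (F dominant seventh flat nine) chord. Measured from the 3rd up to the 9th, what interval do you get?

d7

F7b9 (F dominant seventh flat nine): F–A–C–Eb–Gb.
That puts A below Gb.
A up to Gb is 9 semitones, a whole step narrower than a major seventh, so the interval is diminished.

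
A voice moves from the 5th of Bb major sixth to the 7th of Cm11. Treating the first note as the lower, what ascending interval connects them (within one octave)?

Bb major sixth has F as its 5th, and Cm11 has Bb as its 7th.
F up to Bb spans 4 letter names and 5 semitones — a perfect fourth.

perfect 4th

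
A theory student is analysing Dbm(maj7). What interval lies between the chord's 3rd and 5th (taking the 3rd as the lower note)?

major third

Dbm(maj7) (Db minor-major seventh) is spelled Db-Fb-Ab-C.
That puts Fb below Ab.
From Fb to Ab is 4 semitones, exactly the major third.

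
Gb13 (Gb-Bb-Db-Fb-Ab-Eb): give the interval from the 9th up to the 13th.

9th = Ab; 13th = Eb.
From Ab to Eb is 7 semitones, exactly the perfect fifth.

perfect 5th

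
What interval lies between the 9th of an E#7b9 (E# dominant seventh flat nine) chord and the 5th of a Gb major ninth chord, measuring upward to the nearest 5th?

The 9th of E#7b9 (E# dominant seventh flat nine) is F#; the 5th of Gb major ninth is Db.
F# up to Db is 7 semitones, a whole step narrower than a major sixth, so the interval is diminished.

diminished 6th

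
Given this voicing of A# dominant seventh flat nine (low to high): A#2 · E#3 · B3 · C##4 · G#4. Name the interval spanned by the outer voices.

The outer voices are A#2 and G#4.
14 letter names make it a fourteenth; at 22 semitones (a half step narrower than major) the quality is minor.

m14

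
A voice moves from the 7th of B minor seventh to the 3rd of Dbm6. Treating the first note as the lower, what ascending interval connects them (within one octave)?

diminished 6th

B minor seventh has A as its 7th, and Dbm6 has Fb as its 3rd.
From A to Fb: 7 semitones over a sixth = diminished.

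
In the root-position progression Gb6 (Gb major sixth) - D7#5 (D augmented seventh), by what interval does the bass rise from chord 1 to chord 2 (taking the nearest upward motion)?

augmented fifth

The roots are Gb and D.
5 letter names make it a fifth; at 8 semitones (a half step wider than perfect) the quality is augmented.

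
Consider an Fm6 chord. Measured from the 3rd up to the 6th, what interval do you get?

Fm6 (F minor sixth): F, A♭, C, D.
3rd = A♭; 6th = D.
4 letter names make it a fourth; at 6 semitones (a half step wider than perfect) the quality is augmented.

augmented fourth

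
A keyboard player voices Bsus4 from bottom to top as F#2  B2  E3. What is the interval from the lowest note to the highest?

The outer voices are F#2 and E3.
F# up to E is 10 semitones, a half step narrower than a major seventh, so the interval is minor.

minor seventh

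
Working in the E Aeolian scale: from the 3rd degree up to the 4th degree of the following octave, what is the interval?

E natural minor: E F# G A B C D.
That puts G below A.
Counting 9 letters and 14 half steps from G gives a major ninth.

major 9th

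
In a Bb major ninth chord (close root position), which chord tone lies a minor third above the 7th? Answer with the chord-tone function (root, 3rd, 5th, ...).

Bbmaj9 (Bb major ninth): Bb D F A C.
The 7th is A. A minor third above A is C.
C is the chord's 9th.

9th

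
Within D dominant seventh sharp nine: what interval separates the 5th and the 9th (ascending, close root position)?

D7#9 (D dominant seventh sharp nine) is spelled D, F#, A, C, E#.
So we need the interval from A up to E#.
5 letter names make it a fifth; at 8 semitones (a half step wider than perfect) the quality is augmented.

augmented fifth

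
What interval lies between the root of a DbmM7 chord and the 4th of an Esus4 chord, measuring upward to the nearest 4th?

DbmM7 has Db as its root, and Esus4 has A as its 4th.
From Db to A: 8 semitones over a fifth = augmented.

augmented fifth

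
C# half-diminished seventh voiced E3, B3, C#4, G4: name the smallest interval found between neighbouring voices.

Adjacent intervals: E3→B3 = perfect fifth; B3→C#4 = major second; C#4→G4 = diminished fifth.
The smallest is B3 to C#4, a major second (2 semitones).

major second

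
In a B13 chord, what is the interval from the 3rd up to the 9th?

minor seventh

B13 (B dominant thirteenth): B–D#–F#–A–C#–G#.
That puts D# below C#.
7 letter names make it a seventh; at 10 semitones (a half step narrower than major) the quality is minor.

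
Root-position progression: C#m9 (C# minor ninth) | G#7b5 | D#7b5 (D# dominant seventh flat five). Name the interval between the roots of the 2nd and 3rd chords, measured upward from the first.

The roots are G# and D#.
G# up to D# spans 5 letter names and 7 semitones — a perfect fifth.

P5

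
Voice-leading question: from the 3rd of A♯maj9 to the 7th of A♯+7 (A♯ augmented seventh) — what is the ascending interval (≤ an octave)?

The 3rd of A♯maj9 is C𝄪; the 7th of A♯+7 (A♯ augmented seventh) is G♯.
C𝄪 up to G♯ is 6 semitones, a half step narrower than a perfect fifth, so the interval is diminished.

diminished fifth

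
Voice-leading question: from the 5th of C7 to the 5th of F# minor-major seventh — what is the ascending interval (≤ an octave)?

A4

C7 has G as its 5th, and F# minor-major seventh has C# as its 5th.
G up to C# is 6 semitones, a half step wider than a perfect fourth, so the interval is augmented.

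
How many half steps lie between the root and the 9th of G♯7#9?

15

The chord tones of G♯7#9 (G♯ dominant seventh sharp nine) are G♯ B♯ D♯ F♯ A𝄪.
G♯ to A𝄪 is an augmented ninth: 15 semitones.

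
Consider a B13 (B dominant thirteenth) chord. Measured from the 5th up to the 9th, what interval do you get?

perfect fifth

Spelling the chord: B-D♯-F♯-A-C♯-G♯.
So we need the interval from F♯ up to C♯.
F♯ up to C♯ spans 5 letter names and 7 semitones — a perfect fifth.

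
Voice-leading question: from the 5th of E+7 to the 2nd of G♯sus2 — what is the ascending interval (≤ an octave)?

minor seventh

E+7 has B♯ as its 5th, and G♯sus2 has A♯ as its 2nd.
B♯ up to A♯ is 10 semitones, a half step narrower than a major seventh, so the interval is minor.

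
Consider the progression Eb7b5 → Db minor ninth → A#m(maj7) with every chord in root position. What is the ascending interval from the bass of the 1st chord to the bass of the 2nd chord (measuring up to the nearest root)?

minor seventh

The roots are Eb and Db.
From Eb to Db: 10 semitones over a seventh = minor.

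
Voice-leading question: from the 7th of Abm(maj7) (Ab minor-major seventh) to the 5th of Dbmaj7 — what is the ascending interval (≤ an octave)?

Abm(maj7) (Ab minor-major seventh) has G as its 7th, and Dbmaj7 has Ab as its 5th.
From G to Ab: 1 semitone over a second = minor.

m2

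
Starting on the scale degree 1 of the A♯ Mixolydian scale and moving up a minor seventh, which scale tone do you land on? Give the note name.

The scale is A♯ B♯ C𝄪 D♯ E♯ F𝄪 G♯.
The scale degree 1 is A♯; a minor seventh above that is G♯ — scale degree 7.

G#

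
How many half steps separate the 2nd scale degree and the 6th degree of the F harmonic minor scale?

The scale is F G Ab Bb C Db E.
G up to Db is a diminished fifth — 6 semitones.

6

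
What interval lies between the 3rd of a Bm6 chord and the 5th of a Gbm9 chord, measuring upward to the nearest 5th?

Bm6 has D as its 3rd, and Gbm9 has Db as its 5th.
D up to Db is 11 semitones, a half step narrower than a perfect octave, so the interval is diminished.

diminished octave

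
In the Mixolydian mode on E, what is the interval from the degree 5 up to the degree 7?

The scale runs E F# G# A B C# D.
The degree 5 is B and the scale degree 7 is D.
3 letter names make it a third; at 3 semitones (a half step narrower than major) the quality is minor.

minor third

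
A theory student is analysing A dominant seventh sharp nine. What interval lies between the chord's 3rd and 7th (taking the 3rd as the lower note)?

diminished 5th

A7#9 (A dominant seventh sharp nine): A, C♯, E, G, B♯.
So we need the interval from C♯ up to G.
From C♯ to G: 6 semitones over a fifth = diminished.
This 3–7 tritone is the characteristic tension at the heart of the dominant sound.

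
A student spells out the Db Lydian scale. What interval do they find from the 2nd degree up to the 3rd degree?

Db lydian: Db Eb F G Ab Bb C.
2nd degree = Eb; degree 3 = F.
From Eb to F is 2 semitones, exactly the major second.

major second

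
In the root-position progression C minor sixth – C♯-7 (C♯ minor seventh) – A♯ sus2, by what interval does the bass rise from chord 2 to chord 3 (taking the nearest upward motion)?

The roots are C♯ and A♯.
Counting 6 letters and 9 half steps from C♯ gives a major sixth.

major 6th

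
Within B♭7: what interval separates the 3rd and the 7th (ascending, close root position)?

d5

B♭7: B♭ D F A♭.
The 3rd is D and the 7th is A♭.
From D to A♭: 6 semitones over a fifth = diminished.
That tritone between 3rd and 7th is what gives the dominant seventh its pull toward resolution.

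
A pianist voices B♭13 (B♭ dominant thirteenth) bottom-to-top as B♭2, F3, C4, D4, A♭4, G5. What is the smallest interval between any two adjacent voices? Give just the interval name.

major second

Adjacent intervals: B♭2→F3 = perfect fifth; F3→C4 = perfect fifth; C4→D4 = major second; D4→A♭4 = diminished fifth; A♭4→G5 = major seventh.
The smallest is C4 to D4, a major second (2 semitones).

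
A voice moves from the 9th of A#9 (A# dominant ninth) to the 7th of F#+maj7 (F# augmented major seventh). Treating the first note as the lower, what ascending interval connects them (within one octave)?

The 9th of A#9 (A# dominant ninth) is B#; the 7th of F#+maj7 (F# augmented major seventh) is E#.
Counting 4 letters and 5 half steps from B# gives a perfect fourth.

perfect 4th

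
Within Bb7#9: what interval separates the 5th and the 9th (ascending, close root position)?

augmented fifth

Bb7#9 (Bb dominant seventh sharp nine): Bb-D-F-Ab-C#.
5th = F; 9th = C#.
F up to C# is 8 semitones, a half step wider than a perfect fifth, so the interval is augmented.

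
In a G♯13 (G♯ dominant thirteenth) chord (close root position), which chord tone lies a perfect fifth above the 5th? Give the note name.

A#

The chord tones of G♯ dominant thirteenth are G♯ B♯ D♯ F♯ A♯ E♯.
The 5th is D♯. A perfect fifth above D♯ is A♯.
A♯ is the chord's 9th.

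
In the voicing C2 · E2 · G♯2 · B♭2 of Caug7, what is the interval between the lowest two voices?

major 3rd

Those voices are C2 and E2.
C up to E spans 3 letter names and 4 semitones — a major third.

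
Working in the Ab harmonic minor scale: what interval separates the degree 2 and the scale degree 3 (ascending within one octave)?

Ab harmonic minor: Ab Bb Cb Db Eb Fb G.
So we need the interval from Bb up to Cb.
2 letter names make it a second; at 1 semitone (a half step narrower than major) the quality is minor.

m2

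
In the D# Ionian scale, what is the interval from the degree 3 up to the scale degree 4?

D# major: D# E# F## G# A# B# C##.
That puts F## below G#.
2 letter names make it a second; at 1 semitone (a half step narrower than major) the quality is minor.

m2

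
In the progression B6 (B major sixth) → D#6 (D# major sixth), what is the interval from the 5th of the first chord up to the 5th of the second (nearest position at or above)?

M3

The 5th of B6 (B major sixth) is F#; the 5th of D#6 (D# major sixth) is A#.
F# up to A# spans 3 letter names and 4 semitones — a major third.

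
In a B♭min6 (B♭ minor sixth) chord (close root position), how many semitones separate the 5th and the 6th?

2

The chord tones of B♭min6 are B♭–D♭–F–G.
F to G is a major second: 2 semitones.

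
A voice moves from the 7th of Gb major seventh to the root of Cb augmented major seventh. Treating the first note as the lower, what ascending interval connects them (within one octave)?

Gb major seventh has F as its 7th, and Cb augmented major seventh has Cb as its root.
F up to Cb is 6 semitones, a half step narrower than a perfect fifth, so the interval is diminished.

diminished 5th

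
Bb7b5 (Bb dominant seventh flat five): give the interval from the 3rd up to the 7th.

diminished fifth

Bb7b5 (Bb dominant seventh flat five) is spelled Bb–D–Fb–Ab.
The 3rd is D and the 7th is Ab.
5 letter names make it a fifth; at 6 semitones (a half step narrower than perfect) the quality is diminished.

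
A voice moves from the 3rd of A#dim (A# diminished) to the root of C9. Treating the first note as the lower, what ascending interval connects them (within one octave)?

A#dim (A# diminished) has C# as its 3rd, and C9 has C as its root.
C# up to C is 11 semitones, a half step narrower than a perfect octave, so the interval is diminished.

diminished octave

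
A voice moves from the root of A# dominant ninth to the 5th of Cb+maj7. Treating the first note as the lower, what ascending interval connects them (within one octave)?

A# dominant ninth has A# as its root, and Cb+maj7 has G as its 5th.
7 letter names make it a seventh; at 9 semitones (a whole step narrower than major) the quality is diminished.

diminished seventh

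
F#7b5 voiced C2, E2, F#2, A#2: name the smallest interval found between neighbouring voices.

major second

Adjacent intervals: C2→E2 = major third; E2→F#2 = major second; F#2→A#2 = major third.
The smallest is E2 to F#2, a major second (2 semitones).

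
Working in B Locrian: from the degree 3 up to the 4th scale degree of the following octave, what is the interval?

The scale runs B C D E F G A.
So we need the interval from D up to E.
D up to E spans 9 letter names and 14 semitones — a major ninth.

M9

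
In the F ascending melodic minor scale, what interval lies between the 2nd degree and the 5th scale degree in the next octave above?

perfect eleventh

Spelling the F ascending melodic minor scale: F G Ab Bb C D E.
That puts G below C.
Counting 11 letters and 17 half steps from G gives a perfect eleventh.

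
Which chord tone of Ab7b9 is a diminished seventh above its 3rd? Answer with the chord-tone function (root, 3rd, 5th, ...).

9th

Ab7b9 (Ab dominant seventh flat nine): Ab C Eb Gb Bbb.
The 3rd is C. A diminished seventh above C is Bbb.
Bbb is the chord's 9th.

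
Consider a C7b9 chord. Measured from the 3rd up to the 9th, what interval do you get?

Spelling the chord: C–E–G–Bb–Db.
So we need the interval from E up to Db.
From E to Db: 9 semitones over a seventh = diminished.

diminished seventh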